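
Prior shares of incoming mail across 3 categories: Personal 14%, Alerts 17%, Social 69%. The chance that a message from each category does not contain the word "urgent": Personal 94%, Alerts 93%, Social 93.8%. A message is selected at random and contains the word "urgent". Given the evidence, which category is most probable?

Social

Taking complements, P(urgent-flag | each) = Personal 0.06, Alerts 0.07, Social 0.062.
Compute prior × likelihood for every hypothesis:
  Personal: 0.14 × 0.06 = 0.0084
  Alerts: 0.17 × 0.07 = 0.0119
  Social: 0.69 × 0.062 = 0.04278
Normalizing constant = 0.06308.
Largest term belongs to Social, so Social is most probable.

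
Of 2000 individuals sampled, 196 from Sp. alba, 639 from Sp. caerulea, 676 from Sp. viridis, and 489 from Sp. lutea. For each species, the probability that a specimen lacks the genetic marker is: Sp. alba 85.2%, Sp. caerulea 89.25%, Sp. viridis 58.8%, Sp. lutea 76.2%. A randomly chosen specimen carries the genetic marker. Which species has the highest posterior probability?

Sp. viridis

Taking complements, P(marker | each) = Sp. alba 0.148, Sp. caerulea 0.1075, Sp. viridis 0.412, Sp. lutea 0.238.
Unnormalized posteriors (prior × likelihood):
  Sp. alba: 0.098 × 0.148 = 0.014504
  Sp. caerulea: 0.3195 × 0.1075 = 0.03434625
  Sp. viridis: 0.338 × 0.412 = 0.139256
  Sp. lutea: 0.2445 × 0.238 = 0.058191
Total = 0.24629725.
Largest term belongs to Sp. viridis, so Sp. viridis is most probable.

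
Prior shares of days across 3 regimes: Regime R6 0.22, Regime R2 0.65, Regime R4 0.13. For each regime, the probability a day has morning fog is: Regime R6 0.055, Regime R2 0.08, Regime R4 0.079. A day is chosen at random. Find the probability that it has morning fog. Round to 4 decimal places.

Compute prior × likelihood for every hypothesis:
  Regime R6: 0.22 × 0.055 = 0.0121
  Regime R2: 0.65 × 0.08 = 0.052
  Regime R4: 0.13 × 0.079 = 0.01027
P(fog) = 0.0121 + 0.052 + 0.01027 = 0.07437 → 0.0744.

0.0744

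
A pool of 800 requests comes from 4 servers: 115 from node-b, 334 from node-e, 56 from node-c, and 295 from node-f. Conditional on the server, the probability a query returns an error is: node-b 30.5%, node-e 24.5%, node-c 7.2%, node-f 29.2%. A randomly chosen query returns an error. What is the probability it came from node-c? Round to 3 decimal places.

Unnormalized posteriors (prior × likelihood):
  node-b: 0.14375 × 0.305 = 0.04384375
  node-e: 0.4175 × 0.245 = 0.1022875
  node-c: 0.07 × 0.072 = 0.00504
  node-f: 0.36875 × 0.292 = 0.107675
Normalizing constant = 0.25884625.
P(node-c | evidence) = 0.00504 / 0.25884625 ≈ 0.019.

0.019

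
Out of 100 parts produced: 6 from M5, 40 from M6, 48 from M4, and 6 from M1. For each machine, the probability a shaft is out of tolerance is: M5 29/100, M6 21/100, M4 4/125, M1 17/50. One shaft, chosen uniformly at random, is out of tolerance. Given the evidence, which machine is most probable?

M6

Compute prior × likelihood for every hypothesis:
  M5: 0.06 × 0.29 = 0.0174
  M6: 0.4 × 0.21 = 0.084
  M4: 0.48 × 0.032 = 0.01536
  M1: 0.06 × 0.34 = 0.0204
Sum = 0.13716.
Largest term belongs to M6, so M6 is most probable.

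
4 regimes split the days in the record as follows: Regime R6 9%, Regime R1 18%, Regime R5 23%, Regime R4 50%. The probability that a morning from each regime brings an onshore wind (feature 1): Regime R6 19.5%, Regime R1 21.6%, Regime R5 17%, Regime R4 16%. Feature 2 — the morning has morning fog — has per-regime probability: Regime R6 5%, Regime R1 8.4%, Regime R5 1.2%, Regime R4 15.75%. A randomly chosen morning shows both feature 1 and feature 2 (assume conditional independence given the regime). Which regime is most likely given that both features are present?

Regime R4

By Bayes' rule, posterior ∝ prior × likelihood:
  Regime R6: 0.09 × 0.195 × 0.05 = 0.0008775
  Regime R1: 0.18 × 0.216 × 0.084 = 0.00326592
  Regime R5: 0.23 × 0.17 × 0.012 = 0.0004692
  Regime R4: 0.5 × 0.16 × 0.1575 = 0.0126
Normalizing constant = 0.01721262.
Largest term belongs to Regime R4, so Regime R4 is most probable.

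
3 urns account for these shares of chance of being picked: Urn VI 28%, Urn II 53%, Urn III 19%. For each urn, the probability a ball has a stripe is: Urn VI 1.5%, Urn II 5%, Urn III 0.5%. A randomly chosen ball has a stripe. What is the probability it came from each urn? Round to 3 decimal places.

Compute prior × likelihood for every hypothesis:
  Urn VI: 0.28 × 0.015 = 0.0042
  Urn II: 0.53 × 0.05 = 0.0265
  Urn III: 0.19 × 0.005 = 0.00095
Sum = 0.03165.
P(Urn VI | striped) = 0.0042/0.03165 ≈ 0.133
P(Urn II | striped) = 0.0265/0.03165 ≈ 0.837
P(Urn III | striped) = 0.00095/0.03165 ≈ 0.030
(Check: 0.133+0.837+0.030 = 1.000.)

Urn VI 0.133, Urn II 0.837, Urn III 0.030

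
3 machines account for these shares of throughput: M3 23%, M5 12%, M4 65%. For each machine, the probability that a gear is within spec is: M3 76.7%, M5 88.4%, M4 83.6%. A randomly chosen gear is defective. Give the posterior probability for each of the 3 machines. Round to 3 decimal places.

M3 0.308, M5 0.080, M4 0.612

Taking complements, P(defective | each) = M3 0.233, M5 0.116, M4 0.164.
Unnormalized posteriors (prior × likelihood):
  M3: 0.23 × 0.233 = 0.05359
  M5: 0.12 × 0.116 = 0.01392
  M4: 0.65 × 0.164 = 0.1066
Total = 0.17411.
P(M3 | defective) = 0.05359/0.17411 ≈ 0.308
P(M5 | defective) = 0.01392/0.17411 ≈ 0.080
P(M4 | defective) = 0.1066/0.17411 ≈ 0.612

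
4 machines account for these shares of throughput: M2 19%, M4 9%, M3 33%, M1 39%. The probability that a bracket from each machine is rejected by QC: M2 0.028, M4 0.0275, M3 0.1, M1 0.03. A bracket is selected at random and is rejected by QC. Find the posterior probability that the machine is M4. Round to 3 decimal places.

0.047

Unnormalized posteriors (prior × likelihood):
  M2: 0.19 × 0.028 = 0.00532
  M4: 0.09 × 0.0275 = 0.002475
  M3: 0.33 × 0.1 = 0.033
  M1: 0.39 × 0.03 = 0.0117
Sum = 0.052495.
P(M4 | evidence) = 0.002475 / 0.052495 ≈ 0.047.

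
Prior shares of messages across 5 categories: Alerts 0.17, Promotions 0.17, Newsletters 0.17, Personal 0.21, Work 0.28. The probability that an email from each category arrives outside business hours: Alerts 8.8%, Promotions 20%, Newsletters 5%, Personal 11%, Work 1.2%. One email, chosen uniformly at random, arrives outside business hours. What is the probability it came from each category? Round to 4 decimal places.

Alerts 0.1783, Promotions 0.4051, Newsletters 0.1013, Personal 0.2753, Work 0.0400

Prior × likelihood for each hypothesis:
  Alerts: 0.17 × 0.088 = 0.01496
  Promotions: 0.17 × 0.2 = 0.034
  Newsletters: 0.17 × 0.05 = 0.0085
  Personal: 0.21 × 0.11 = 0.0231
  Work: 0.28 × 0.012 = 0.00336
Normalizing constant = 0.08392.
P(Alerts | off-hours) = 0.01496/0.08392 ≈ 0.1783
P(Promotions | off-hours) = 0.034/0.08392 ≈ 0.4051
P(Newsletters | off-hours) = 0.0085/0.08392 ≈ 0.1013
P(Personal | off-hours) = 0.0231/0.08392 ≈ 0.2753
P(Work | off-hours) = 0.00336/0.08392 ≈ 0.0400
(Check: 0.1783+0.4051+0.1013+0.2753+0.0400 = 1.0000.)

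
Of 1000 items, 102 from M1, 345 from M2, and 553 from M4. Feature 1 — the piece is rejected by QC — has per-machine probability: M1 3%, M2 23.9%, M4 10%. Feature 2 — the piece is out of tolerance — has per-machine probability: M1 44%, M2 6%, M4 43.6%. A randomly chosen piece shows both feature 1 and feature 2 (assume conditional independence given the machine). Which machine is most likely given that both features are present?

Prior × likelihood for each hypothesis:
  M1: 0.102 × 0.03 × 0.44 = 0.0013464
  M2: 0.345 × 0.239 × 0.06 = 0.0049473
  M4: 0.553 × 0.1 × 0.436 = 0.0241108
Normalizing constant = 0.0304045.
Largest term belongs to M4, so M4 is most probable.

M4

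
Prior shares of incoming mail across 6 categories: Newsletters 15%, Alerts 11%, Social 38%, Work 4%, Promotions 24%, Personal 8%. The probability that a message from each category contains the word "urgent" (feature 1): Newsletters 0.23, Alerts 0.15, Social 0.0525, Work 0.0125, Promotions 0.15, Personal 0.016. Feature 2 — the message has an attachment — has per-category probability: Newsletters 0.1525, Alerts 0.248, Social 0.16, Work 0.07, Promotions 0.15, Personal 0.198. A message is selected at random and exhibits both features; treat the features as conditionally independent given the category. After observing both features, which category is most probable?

By Bayes' rule, posterior ∝ prior × likelihood:
  Newsletters: 0.15 × 0.23 × 0.1525 = 0.00526125
  Alerts: 0.11 × 0.15 × 0.248 = 0.004092
  Social: 0.38 × 0.0525 × 0.16 = 0.003192
  Work: 0.04 × 0.0125 × 0.07 = 0.000035
  Promotions: 0.24 × 0.15 × 0.15 = 0.0054
  Personal: 0.08 × 0.016 × 0.198 = 0.00025344
Sum = 0.01823369.
Largest term belongs to Promotions, so Promotions is most probable.

Promotions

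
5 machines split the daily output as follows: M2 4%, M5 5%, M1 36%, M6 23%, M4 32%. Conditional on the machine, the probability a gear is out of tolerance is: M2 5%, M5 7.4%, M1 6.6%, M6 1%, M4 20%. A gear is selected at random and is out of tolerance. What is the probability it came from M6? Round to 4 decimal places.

0.0240

Compute prior × likelihood for every hypothesis:
  M2: 0.04 × 0.05 = 0.002
  M5: 0.05 × 0.074 = 0.0037
  M1: 0.36 × 0.066 = 0.02376
  M6: 0.23 × 0.01 = 0.0023
  M4: 0.32 × 0.2 = 0.064
Sum = 0.09576.
P(M6 | evidence) = 0.0023 / 0.09576 ≈ 0.0240.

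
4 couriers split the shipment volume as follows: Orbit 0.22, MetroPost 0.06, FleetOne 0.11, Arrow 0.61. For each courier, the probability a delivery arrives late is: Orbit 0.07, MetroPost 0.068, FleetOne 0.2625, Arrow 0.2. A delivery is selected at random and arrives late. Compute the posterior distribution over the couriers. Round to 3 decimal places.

Prior × likelihood for each hypothesis:
  Orbit: 0.22 × 0.07 = 0.0154
  MetroPost: 0.06 × 0.068 = 0.00408
  FleetOne: 0.11 × 0.2625 = 0.028875
  Arrow: 0.61 × 0.2 = 0.122
Total = 0.170355.
P(Orbit | late) = 0.0154/0.170355 ≈ 0.090
P(MetroPost | late) = 0.00408/0.170355 ≈ 0.024
P(FleetOne | late) = 0.028875/0.170355 ≈ 0.169
P(Arrow | late) = 0.122/0.170355 ≈ 0.716
(Check: 0.090+0.024+0.169+0.716 = 0.999.)

Orbit 0.090, MetroPost 0.024, FleetOne 0.169, Arrow 0.716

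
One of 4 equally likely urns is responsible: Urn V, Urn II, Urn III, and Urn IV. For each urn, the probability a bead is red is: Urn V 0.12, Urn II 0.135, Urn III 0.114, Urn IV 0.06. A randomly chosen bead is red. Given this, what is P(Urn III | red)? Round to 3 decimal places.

With a uniform prior (1/4 each), posterior ∝ likelihood:
  Urn V: 0.12
  Urn II: 0.135
  Urn III: 0.114
  Urn IV: 0.06
Normalizing constant = 0.429.
P(Urn III | evidence) = 0.114 / 0.429 ≈ 0.266.

0.266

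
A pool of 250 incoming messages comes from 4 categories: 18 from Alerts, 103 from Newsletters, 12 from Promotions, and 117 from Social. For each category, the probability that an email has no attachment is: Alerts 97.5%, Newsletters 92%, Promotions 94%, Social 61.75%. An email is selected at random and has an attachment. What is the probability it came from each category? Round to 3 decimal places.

Taking complements, P(attachment | each) = Alerts 0.025, Newsletters 0.08, Promotions 0.06, Social 0.3825.
Unnormalized posteriors (prior × likelihood):
  Alerts: 0.072 × 0.025 = 0.0018
  Newsletters: 0.412 × 0.08 = 0.03296
  Promotions: 0.048 × 0.06 = 0.00288
  Social: 0.468 × 0.3825 = 0.17901
Sum = 0.21665.
P(Alerts | attachment) = 0.0018/0.21665 ≈ 0.008
P(Newsletters | attachment) = 0.03296/0.21665 ≈ 0.152
P(Promotions | attachment) = 0.00288/0.21665 ≈ 0.013
P(Social | attachment) = 0.17901/0.21665 ≈ 0.826
(Check: 0.008+0.152+0.013+0.826 = 0.999.)

Alerts 0.008, Newsletters 0.152, Promotions 0.013, Social 0.826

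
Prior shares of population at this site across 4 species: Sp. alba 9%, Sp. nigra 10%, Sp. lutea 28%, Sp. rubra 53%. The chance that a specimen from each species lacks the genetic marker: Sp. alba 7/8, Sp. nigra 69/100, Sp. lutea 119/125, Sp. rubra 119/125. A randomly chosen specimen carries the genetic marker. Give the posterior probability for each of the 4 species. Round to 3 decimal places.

Sp. alba 0.139, Sp. nigra 0.382, Sp. lutea 0.166, Sp. rubra 0.314

Taking complements, P(marker | each) = Sp. alba 0.125, Sp. nigra 0.31, Sp. lutea 0.048, Sp. rubra 0.048.
Unnormalized posteriors (prior × likelihood):
  Sp. alba: 0.09 × 0.125 = 0.01125
  Sp. nigra: 0.1 × 0.31 = 0.031
  Sp. lutea: 0.28 × 0.048 = 0.01344
  Sp. rubra: 0.53 × 0.048 = 0.02544
Normalizing constant = 0.08113.
P(Sp. alba | marker) = 0.01125/0.08113 ≈ 0.139
P(Sp. nigra | marker) = 0.031/0.08113 ≈ 0.382
P(Sp. lutea | marker) = 0.01344/0.08113 ≈ 0.166
P(Sp. rubra | marker) = 0.02544/0.08113 ≈ 0.314
(Check: 0.139+0.382+0.166+0.314 = 1.001.)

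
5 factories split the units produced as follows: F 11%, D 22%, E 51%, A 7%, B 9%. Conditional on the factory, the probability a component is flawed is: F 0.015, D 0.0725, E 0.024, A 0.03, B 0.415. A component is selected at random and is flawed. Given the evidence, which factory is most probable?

Prior × likelihood for each hypothesis:
  F: 0.11 × 0.015 = 0.00165
  D: 0.22 × 0.0725 = 0.01595
  E: 0.51 × 0.024 = 0.01224
  A: 0.07 × 0.03 = 0.0021
  B: 0.09 × 0.415 = 0.03735
Normalizing constant = 0.06929.
Largest term belongs to B, so B is most probable.

B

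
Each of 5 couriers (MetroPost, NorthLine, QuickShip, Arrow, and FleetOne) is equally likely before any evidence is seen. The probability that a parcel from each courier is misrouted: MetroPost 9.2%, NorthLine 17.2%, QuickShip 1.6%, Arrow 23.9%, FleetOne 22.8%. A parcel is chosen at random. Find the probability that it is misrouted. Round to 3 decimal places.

Since the prior is uniform, the posterior is proportional to the likelihood:
  MetroPost: 0.092
  NorthLine: 0.172
  QuickShip: 0.016
  Arrow: 0.239
  FleetOne: 0.228
P(misrouted) = (1/5) × (0.092 + 0.172 + 0.016 + 0.239 + 0.228) = 0.747/5 ≈ 0.149.

0.149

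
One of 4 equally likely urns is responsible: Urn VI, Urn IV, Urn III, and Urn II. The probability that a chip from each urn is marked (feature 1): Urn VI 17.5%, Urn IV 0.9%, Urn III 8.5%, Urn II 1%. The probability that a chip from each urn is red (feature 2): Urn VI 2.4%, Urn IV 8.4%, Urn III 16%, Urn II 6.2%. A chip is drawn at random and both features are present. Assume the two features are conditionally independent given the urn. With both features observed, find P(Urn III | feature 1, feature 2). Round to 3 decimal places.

0.709

Since the prior is uniform, the posterior is proportional to the likelihood:
  Urn VI: 0.175 × 0.024 = 0.0042
  Urn IV: 0.009 × 0.084 = 0.000756
  Urn III: 0.085 × 0.16 = 0.0136
  Urn II: 0.01 × 0.062 = 0.00062
Sum = 0.019176.
P(Urn III | evidence) = 0.0136 / 0.019176 ≈ 0.709.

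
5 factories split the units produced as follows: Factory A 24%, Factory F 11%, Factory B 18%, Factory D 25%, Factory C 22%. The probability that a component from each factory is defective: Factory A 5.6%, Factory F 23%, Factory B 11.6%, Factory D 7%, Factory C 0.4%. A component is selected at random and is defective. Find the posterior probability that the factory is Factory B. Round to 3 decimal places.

0.268

By Bayes' rule, posterior ∝ prior × likelihood:
  Factory A: 0.24 × 0.056 = 0.01344
  Factory F: 0.11 × 0.23 = 0.0253
  Factory B: 0.18 × 0.116 = 0.02088
  Factory D: 0.25 × 0.07 = 0.0175
  Factory C: 0.22 × 0.004 = 0.00088
Sum = 0.078.
P(Factory B | evidence) = 0.02088 / 0.078 ≈ 0.268.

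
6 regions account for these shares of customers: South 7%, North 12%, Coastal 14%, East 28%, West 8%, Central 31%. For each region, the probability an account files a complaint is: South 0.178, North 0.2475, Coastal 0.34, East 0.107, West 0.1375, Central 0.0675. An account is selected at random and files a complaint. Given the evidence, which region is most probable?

Coastal

By Bayes' rule, posterior ∝ prior × likelihood:
  South: 0.07 × 0.178 = 0.01246
  North: 0.12 × 0.2475 = 0.0297
  Coastal: 0.14 × 0.34 = 0.0476
  East: 0.28 × 0.107 = 0.02996
  West: 0.08 × 0.1375 = 0.011
  Central: 0.31 × 0.0675 = 0.020925
Sum = 0.151645.
Largest term belongs to Coastal, so Coastal is most probable.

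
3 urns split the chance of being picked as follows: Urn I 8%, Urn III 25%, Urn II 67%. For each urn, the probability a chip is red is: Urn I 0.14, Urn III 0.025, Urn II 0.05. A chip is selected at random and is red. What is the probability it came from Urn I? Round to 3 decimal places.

Compute prior × likelihood for every hypothesis:
  Urn I: 0.08 × 0.14 = 0.0112
  Urn III: 0.25 × 0.025 = 0.00625
  Urn II: 0.67 × 0.05 = 0.0335
Normalizing constant = 0.05095.
P(Urn I | evidence) = 0.0112 / 0.05095 ≈ 0.220.

0.220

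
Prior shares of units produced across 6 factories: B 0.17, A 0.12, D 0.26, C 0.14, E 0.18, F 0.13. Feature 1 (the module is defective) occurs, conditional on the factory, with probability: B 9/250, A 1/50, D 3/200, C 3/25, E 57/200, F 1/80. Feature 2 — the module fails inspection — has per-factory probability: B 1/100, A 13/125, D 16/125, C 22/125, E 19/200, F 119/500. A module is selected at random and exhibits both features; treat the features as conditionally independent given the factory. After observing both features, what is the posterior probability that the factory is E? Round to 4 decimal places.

Unnormalized posteriors (prior × likelihood):
  B: 0.17 × 0.036 × 0.01 = 0.0000612
  A: 0.12 × 0.02 × 0.104 = 0.0002496
  D: 0.26 × 0.015 × 0.128 = 0.0004992
  C: 0.14 × 0.12 × 0.176 = 0.0029568
  E: 0.18 × 0.285 × 0.095 = 0.0048735
  F: 0.13 × 0.0125 × 0.238 = 0.00038675
Normalizing constant = 0.00902705.
P(E | evidence) = 0.0048735 / 0.00902705 ≈ 0.5399.

0.5399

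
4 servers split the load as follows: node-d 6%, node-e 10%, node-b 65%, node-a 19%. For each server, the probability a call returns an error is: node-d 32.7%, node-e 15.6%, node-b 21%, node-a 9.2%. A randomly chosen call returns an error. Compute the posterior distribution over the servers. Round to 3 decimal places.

Compute prior × likelihood for every hypothesis:
  node-d: 0.06 × 0.327 = 0.01962
  node-e: 0.1 × 0.156 = 0.0156
  node-b: 0.65 × 0.21 = 0.1365
  node-a: 0.19 × 0.092 = 0.01748
Sum = 0.1892.
P(node-d | error) = 0.01962/0.1892 ≈ 0.104
P(node-e | error) = 0.0156/0.1892 ≈ 0.082
P(node-b | error) = 0.1365/0.1892 ≈ 0.721
P(node-a | error) = 0.01748/0.1892 ≈ 0.092

node-d 0.104, node-e 0.082, node-b 0.721, node-a 0.092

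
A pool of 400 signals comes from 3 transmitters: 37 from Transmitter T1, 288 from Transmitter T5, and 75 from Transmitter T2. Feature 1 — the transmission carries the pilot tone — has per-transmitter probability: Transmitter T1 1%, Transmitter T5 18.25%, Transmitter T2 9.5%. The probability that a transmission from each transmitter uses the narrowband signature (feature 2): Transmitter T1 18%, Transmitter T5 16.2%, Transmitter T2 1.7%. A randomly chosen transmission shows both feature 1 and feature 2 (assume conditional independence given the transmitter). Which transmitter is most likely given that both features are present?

Transmitter T5

Unnormalized posteriors (prior × likelihood):
  Transmitter T1: 0.0925 × 0.01 × 0.18 = 0.0001665
  Transmitter T5: 0.72 × 0.1825 × 0.162 = 0.0212868
  Transmitter T2: 0.1875 × 0.095 × 0.017 = 0.0003028125
Normalizing constant = 0.0217561125.
Largest term belongs to Transmitter T5, so Transmitter T5 is most probable.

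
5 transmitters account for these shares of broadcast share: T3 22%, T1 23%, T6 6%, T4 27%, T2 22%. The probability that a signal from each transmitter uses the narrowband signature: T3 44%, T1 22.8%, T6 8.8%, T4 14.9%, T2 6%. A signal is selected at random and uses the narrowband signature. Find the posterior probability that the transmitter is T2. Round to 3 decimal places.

0.063

Compute prior × likelihood for every hypothesis:
  T3: 0.22 × 0.44 = 0.0968
  T1: 0.23 × 0.228 = 0.05244
  T6: 0.06 × 0.088 = 0.00528
  T4: 0.27 × 0.149 = 0.04023
  T2: 0.22 × 0.06 = 0.0132
Total = 0.20795.
P(T2 | evidence) = 0.0132 / 0.20795 ≈ 0.063.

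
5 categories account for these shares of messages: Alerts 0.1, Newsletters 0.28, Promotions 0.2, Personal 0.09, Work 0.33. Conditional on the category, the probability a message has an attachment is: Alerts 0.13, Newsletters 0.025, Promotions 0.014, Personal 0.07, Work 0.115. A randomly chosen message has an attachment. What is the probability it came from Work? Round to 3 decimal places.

Prior × likelihood for each hypothesis:
  Alerts: 0.1 × 0.13 = 0.013
  Newsletters: 0.28 × 0.025 = 0.007
  Promotions: 0.2 × 0.014 = 0.0028
  Personal: 0.09 × 0.07 = 0.0063
  Work: 0.33 × 0.115 = 0.03795
Sum = 0.06705.
P(Work | evidence) = 0.03795 / 0.06705 ≈ 0.566.

0.566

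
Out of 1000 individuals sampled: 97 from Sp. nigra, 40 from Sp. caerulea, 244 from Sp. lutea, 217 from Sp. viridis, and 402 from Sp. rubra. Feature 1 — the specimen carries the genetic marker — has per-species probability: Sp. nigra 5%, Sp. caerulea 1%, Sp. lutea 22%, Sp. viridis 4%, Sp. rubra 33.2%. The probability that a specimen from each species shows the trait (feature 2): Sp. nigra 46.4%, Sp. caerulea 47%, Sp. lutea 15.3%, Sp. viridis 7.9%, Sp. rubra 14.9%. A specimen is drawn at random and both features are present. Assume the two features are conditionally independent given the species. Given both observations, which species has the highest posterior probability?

By Bayes' rule, posterior ∝ prior × likelihood:
  Sp. nigra: 0.097 × 0.05 × 0.464 = 0.0022504
  Sp. caerulea: 0.04 × 0.01 × 0.47 = 0.000188
  Sp. lutea: 0.244 × 0.22 × 0.153 = 0.00821304
  Sp. viridis: 0.217 × 0.04 × 0.079 = 0.00068572
  Sp. rubra: 0.402 × 0.332 × 0.149 = 0.019886136
Sum = 0.031223296.
Largest term belongs to Sp. rubra, so Sp. rubra is most probable.

Sp. rubra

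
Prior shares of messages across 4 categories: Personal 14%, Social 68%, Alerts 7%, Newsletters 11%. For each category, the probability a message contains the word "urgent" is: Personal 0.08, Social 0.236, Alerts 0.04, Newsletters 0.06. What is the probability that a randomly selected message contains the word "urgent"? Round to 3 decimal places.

0.181

Compute prior × likelihood for every hypothesis:
  Personal: 0.14 × 0.08 = 0.0112
  Social: 0.68 × 0.236 = 0.16048
  Alerts: 0.07 × 0.04 = 0.0028
  Newsletters: 0.11 × 0.06 = 0.0066
P(urgent-flag) = 0.0112 + 0.16048 + 0.0028 + 0.0066 = 0.18108 → 0.181.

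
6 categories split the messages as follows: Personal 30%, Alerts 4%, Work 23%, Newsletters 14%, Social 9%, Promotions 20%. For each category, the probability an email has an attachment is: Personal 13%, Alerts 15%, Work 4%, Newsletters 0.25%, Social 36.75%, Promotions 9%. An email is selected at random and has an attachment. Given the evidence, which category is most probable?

Personal

By Bayes' rule, posterior ∝ prior × likelihood:
  Personal: 0.3 × 0.13 = 0.039
  Alerts: 0.04 × 0.15 = 0.006
  Work: 0.23 × 0.04 = 0.0092
  Newsletters: 0.14 × 0.0025 = 0.00035
  Social: 0.09 × 0.3675 = 0.033075
  Promotions: 0.2 × 0.09 = 0.018
Normalizing constant = 0.105625.
Largest term belongs to Personal, so Personal is most probable.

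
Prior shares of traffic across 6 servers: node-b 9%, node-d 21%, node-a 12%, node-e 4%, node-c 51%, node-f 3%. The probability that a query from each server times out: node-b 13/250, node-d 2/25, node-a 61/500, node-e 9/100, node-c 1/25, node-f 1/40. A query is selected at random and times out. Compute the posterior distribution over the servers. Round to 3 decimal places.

Prior × likelihood for each hypothesis:
  node-b: 0.09 × 0.052 = 0.00468
  node-d: 0.21 × 0.08 = 0.0168
  node-a: 0.12 × 0.122 = 0.01464
  node-e: 0.04 × 0.09 = 0.0036
  node-c: 0.51 × 0.04 = 0.0204
  node-f: 0.03 × 0.025 = 0.00075
Normalizing constant = 0.06087.
P(node-b | timeout) = 0.00468/0.06087 ≈ 0.077
P(node-d | timeout) = 0.0168/0.06087 ≈ 0.276
P(node-a | timeout) = 0.01464/0.06087 ≈ 0.241
P(node-e | timeout) = 0.0036/0.06087 ≈ 0.059
P(node-c | timeout) = 0.0204/0.06087 ≈ 0.335
P(node-f | timeout) = 0.00075/0.06087 ≈ 0.012
(Check: 0.077+0.276+0.241+0.059+0.335+0.012 = 1.000.)

node-b 0.077, node-d 0.276, node-a 0.241, node-e 0.059, node-c 0.335, node-f 0.012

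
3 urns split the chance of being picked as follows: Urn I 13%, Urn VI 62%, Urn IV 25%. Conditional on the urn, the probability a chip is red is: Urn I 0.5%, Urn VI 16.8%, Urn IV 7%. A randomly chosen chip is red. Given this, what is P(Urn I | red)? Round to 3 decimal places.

By Bayes' rule, posterior ∝ prior × likelihood:
  Urn I: 0.13 × 0.005 = 0.00065
  Urn VI: 0.62 × 0.168 = 0.10416
  Urn IV: 0.25 × 0.07 = 0.0175
Total = 0.12231.
P(Urn I | evidence) = 0.00065 / 0.12231 ≈ 0.005.

0.005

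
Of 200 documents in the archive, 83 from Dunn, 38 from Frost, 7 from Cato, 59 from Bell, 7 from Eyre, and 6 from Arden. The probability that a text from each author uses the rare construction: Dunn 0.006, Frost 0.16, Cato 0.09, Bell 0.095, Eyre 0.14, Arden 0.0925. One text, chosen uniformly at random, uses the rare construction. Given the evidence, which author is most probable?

Frost

Compute prior × likelihood for every hypothesis:
  Dunn: 0.415 × 0.006 = 0.00249
  Frost: 0.19 × 0.16 = 0.0304
  Cato: 0.035 × 0.09 = 0.00315
  Bell: 0.295 × 0.095 = 0.028025
  Eyre: 0.035 × 0.14 = 0.0049
  Arden: 0.03 × 0.0925 = 0.002775
Normalizing constant = 0.07174.
Largest term belongs to Frost, so Frost is most probable.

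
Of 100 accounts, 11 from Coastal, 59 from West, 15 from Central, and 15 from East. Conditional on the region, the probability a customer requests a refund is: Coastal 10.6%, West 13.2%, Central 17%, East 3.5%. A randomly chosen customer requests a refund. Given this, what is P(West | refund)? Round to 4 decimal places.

Unnormalized posteriors (prior × likelihood):
  Coastal: 0.11 × 0.106 = 0.01166
  West: 0.59 × 0.132 = 0.07788
  Central: 0.15 × 0.17 = 0.0255
  East: 0.15 × 0.035 = 0.00525
Total = 0.12029.
P(West | evidence) = 0.07788 / 0.12029 ≈ 0.6474.

0.6474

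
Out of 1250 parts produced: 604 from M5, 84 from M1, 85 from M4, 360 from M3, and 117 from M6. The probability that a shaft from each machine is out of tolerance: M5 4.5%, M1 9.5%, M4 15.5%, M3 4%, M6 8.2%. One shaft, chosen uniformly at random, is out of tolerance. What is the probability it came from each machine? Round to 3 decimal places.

M5 0.376, M1 0.110, M4 0.182, M3 0.199, M6 0.133

Unnormalized posteriors (prior × likelihood):
  M5: 0.4832 × 0.045 = 0.021744
  M1: 0.0672 × 0.095 = 0.006384
  M4: 0.068 × 0.155 = 0.01054
  M3: 0.288 × 0.04 = 0.01152
  M6: 0.0936 × 0.082 = 0.0076752
Total = 0.0578632.
P(M5 | oversize) = 0.021744/0.0578632 ≈ 0.376
P(M1 | oversize) = 0.006384/0.0578632 ≈ 0.110
P(M4 | oversize) = 0.01054/0.0578632 ≈ 0.182
P(M3 | oversize) = 0.01152/0.0578632 ≈ 0.199
P(M6 | oversize) = 0.0076752/0.0578632 ≈ 0.133
(Check: 0.376+0.110+0.182+0.199+0.133 = 1.000.)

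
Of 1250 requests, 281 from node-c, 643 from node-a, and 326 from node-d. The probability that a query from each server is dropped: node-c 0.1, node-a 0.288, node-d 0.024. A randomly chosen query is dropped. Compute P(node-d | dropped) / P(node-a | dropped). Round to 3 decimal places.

Compute prior × likelihood for every hypothesis:
  node-c: 0.2248 × 0.1 = 0.02248
  node-a: 0.5144 × 0.288 = 0.1481472
  node-d: 0.2608 × 0.024 = 0.0062592
Sum = 0.1768864.
The ratio is 0.0062592 / 0.1481472 (the normalizer cancels) = 0.042.

0.042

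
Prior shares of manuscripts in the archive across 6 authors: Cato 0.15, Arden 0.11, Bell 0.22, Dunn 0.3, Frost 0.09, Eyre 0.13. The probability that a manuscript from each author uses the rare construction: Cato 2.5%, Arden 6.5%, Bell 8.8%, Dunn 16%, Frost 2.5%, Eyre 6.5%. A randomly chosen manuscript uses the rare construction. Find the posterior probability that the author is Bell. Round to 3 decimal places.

0.218

Compute prior × likelihood for every hypothesis:
  Cato: 0.15 × 0.025 = 0.00375
  Arden: 0.11 × 0.065 = 0.00715
  Bell: 0.22 × 0.088 = 0.01936
  Dunn: 0.3 × 0.16 = 0.048
  Frost: 0.09 × 0.025 = 0.00225
  Eyre: 0.13 × 0.065 = 0.00845
Total = 0.08896.
P(Bell | evidence) = 0.01936 / 0.08896 ≈ 0.218.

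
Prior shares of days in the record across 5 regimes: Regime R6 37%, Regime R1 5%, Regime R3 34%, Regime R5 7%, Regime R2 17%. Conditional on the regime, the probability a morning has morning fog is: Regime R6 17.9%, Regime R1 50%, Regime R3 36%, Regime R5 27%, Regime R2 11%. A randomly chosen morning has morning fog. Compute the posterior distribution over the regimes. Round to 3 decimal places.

Regime R6 0.264, Regime R1 0.100, Regime R3 0.487, Regime R5 0.075, Regime R2 0.074

By Bayes' rule, posterior ∝ prior × likelihood:
  Regime R6: 0.37 × 0.179 = 0.06623
  Regime R1: 0.05 × 0.5 = 0.025
  Regime R3: 0.34 × 0.36 = 0.1224
  Regime R5: 0.07 × 0.27 = 0.0189
  Regime R2: 0.17 × 0.11 = 0.0187
Normalizing constant = 0.25123.
P(Regime R6 | fog) = 0.06623/0.25123 ≈ 0.264
P(Regime R1 | fog) = 0.025/0.25123 ≈ 0.100
P(Regime R3 | fog) = 0.1224/0.25123 ≈ 0.487
P(Regime R5 | fog) = 0.0189/0.25123 ≈ 0.075
P(Regime R2 | fog) = 0.0187/0.25123 ≈ 0.074
(Check: 0.264+0.100+0.487+0.075+0.074 = 1.000.)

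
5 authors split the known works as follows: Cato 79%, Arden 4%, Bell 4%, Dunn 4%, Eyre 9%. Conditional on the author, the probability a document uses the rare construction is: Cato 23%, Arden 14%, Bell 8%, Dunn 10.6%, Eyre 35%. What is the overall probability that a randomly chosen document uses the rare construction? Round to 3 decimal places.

0.226

Unnormalized posteriors (prior × likelihood):
  Cato: 0.79 × 0.23 = 0.1817
  Arden: 0.04 × 0.14 = 0.0056
  Bell: 0.04 × 0.08 = 0.0032
  Dunn: 0.04 × 0.106 = 0.00424
  Eyre: 0.09 × 0.35 = 0.0315
P(rare-form) = 0.1817 + 0.0056 + 0.0032 + 0.00424 + 0.0315 = 0.22624 → 0.226.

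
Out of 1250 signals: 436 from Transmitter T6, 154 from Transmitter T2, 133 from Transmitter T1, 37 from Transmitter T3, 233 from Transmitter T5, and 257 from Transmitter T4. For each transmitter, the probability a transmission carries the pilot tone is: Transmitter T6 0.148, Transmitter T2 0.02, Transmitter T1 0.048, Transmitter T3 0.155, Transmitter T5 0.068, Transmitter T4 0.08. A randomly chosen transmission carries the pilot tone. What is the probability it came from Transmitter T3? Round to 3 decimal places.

Prior × likelihood for each hypothesis:
  Transmitter T6: 0.3488 × 0.148 = 0.0516224
  Transmitter T2: 0.1232 × 0.02 = 0.002464
  Transmitter T1: 0.1064 × 0.048 = 0.0051072
  Transmitter T3: 0.0296 × 0.155 = 0.004588
  Transmitter T5: 0.1864 × 0.068 = 0.0126752
  Transmitter T4: 0.2056 × 0.08 = 0.016448
Total = 0.0929048.
P(Transmitter T3 | evidence) = 0.004588 / 0.0929048 ≈ 0.049.

0.049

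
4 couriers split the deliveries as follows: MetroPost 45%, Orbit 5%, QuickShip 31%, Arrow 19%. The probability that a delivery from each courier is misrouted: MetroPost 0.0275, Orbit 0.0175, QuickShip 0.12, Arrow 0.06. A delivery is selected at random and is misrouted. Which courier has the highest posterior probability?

Unnormalized posteriors (prior × likelihood):
  MetroPost: 0.45 × 0.0275 = 0.012375
  Orbit: 0.05 × 0.0175 = 0.000875
  QuickShip: 0.31 × 0.12 = 0.0372
  Arrow: 0.19 × 0.06 = 0.0114
Total = 0.06185.
Largest term belongs to QuickShip, so QuickShip is most probable.

QuickShip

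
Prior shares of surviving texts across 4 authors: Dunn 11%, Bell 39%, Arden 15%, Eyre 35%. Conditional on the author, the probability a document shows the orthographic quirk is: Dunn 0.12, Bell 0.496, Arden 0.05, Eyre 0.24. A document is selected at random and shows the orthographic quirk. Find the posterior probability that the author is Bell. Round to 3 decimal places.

0.649

Prior × likelihood for each hypothesis:
  Dunn: 0.11 × 0.12 = 0.0132
  Bell: 0.39 × 0.496 = 0.19344
  Arden: 0.15 × 0.05 = 0.0075
  Eyre: 0.35 × 0.24 = 0.084
Total = 0.29814.
P(Bell | evidence) = 0.19344 / 0.29814 ≈ 0.649.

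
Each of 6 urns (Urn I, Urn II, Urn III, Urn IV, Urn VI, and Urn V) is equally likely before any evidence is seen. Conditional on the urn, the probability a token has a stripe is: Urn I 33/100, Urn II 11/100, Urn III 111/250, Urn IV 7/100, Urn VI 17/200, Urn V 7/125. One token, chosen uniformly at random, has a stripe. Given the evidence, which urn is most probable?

Since the prior is uniform, the posterior is proportional to the likelihood:
  Urn I: 0.33
  Urn II: 0.11
  Urn III: 0.444
  Urn IV: 0.07
  Urn VI: 0.085
  Urn V: 0.056
Sum = 1.095.
Largest term belongs to Urn III, so Urn III is most probable.

Urn III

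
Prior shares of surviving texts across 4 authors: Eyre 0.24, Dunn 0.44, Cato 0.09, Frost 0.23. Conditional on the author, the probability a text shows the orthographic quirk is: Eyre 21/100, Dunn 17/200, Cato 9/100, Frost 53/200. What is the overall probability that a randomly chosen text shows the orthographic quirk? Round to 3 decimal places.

0.157

Unnormalized posteriors (prior × likelihood):
  Eyre: 0.24 × 0.21 = 0.0504
  Dunn: 0.44 × 0.085 = 0.0374
  Cato: 0.09 × 0.09 = 0.0081
  Frost: 0.23 × 0.265 = 0.06095
P(quirk) = 0.0504 + 0.0374 + 0.0081 + 0.06095 = 0.15685 → 0.157.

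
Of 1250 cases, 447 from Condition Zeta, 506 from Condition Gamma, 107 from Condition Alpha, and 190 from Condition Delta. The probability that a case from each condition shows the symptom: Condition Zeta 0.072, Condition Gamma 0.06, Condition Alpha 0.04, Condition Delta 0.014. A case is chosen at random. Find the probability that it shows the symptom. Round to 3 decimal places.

Unnormalized posteriors (prior × likelihood):
  Condition Zeta: 0.3576 × 0.072 = 0.0257472
  Condition Gamma: 0.4048 × 0.06 = 0.024288
  Condition Alpha: 0.0856 × 0.04 = 0.003424
  Condition Delta: 0.152 × 0.014 = 0.002128
P(symptomatic) = 0.0257472 + 0.024288 + 0.003424 + 0.002128 = 0.0555872 → 0.056.

0.056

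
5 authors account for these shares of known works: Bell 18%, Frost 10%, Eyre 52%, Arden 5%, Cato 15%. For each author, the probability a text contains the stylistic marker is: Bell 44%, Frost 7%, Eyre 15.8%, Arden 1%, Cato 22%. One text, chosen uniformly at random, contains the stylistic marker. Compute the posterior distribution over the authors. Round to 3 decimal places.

Bell 0.392, Frost 0.035, Eyre 0.407, Arden 0.002, Cato 0.163

By Bayes' rule, posterior ∝ prior × likelihood:
  Bell: 0.18 × 0.44 = 0.0792
  Frost: 0.1 × 0.07 = 0.007
  Eyre: 0.52 × 0.158 = 0.08216
  Arden: 0.05 × 0.01 = 0.0005
  Cato: 0.15 × 0.22 = 0.033
Normalizing constant = 0.20186.
P(Bell | marker) = 0.0792/0.20186 ≈ 0.392
P(Frost | marker) = 0.007/0.20186 ≈ 0.035
P(Eyre | marker) = 0.08216/0.20186 ≈ 0.407
P(Arden | marker) = 0.0005/0.20186 ≈ 0.002
P(Cato | marker) = 0.033/0.20186 ≈ 0.163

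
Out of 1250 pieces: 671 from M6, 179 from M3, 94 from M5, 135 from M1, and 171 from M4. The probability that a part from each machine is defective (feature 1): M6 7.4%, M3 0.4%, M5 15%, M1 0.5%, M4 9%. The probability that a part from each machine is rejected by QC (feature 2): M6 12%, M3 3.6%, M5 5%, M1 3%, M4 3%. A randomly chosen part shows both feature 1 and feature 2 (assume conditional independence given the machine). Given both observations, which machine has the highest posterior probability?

Compute prior × likelihood for every hypothesis:
  M6: 0.5368 × 0.074 × 0.12 = 0.004766784
  M3: 0.1432 × 0.004 × 0.036 = 0.0000206208
  M5: 0.0752 × 0.15 × 0.05 = 0.000564
  M1: 0.108 × 0.005 × 0.03 = 0.0000162
  M4: 0.1368 × 0.09 × 0.03 = 0.00036936
Total = 0.0057369648.
Largest term belongs to M6, so M6 is most probable.

M6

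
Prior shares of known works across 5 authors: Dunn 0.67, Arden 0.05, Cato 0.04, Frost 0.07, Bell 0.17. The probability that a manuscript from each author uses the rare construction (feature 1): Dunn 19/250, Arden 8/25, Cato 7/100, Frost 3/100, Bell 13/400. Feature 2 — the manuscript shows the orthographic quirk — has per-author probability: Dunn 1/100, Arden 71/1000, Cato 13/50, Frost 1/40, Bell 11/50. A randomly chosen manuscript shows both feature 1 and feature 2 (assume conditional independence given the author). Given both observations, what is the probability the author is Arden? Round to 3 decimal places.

Unnormalized posteriors (prior × likelihood):
  Dunn: 0.67 × 0.076 × 0.01 = 0.0005092
  Arden: 0.05 × 0.32 × 0.071 = 0.001136
  Cato: 0.04 × 0.07 × 0.26 = 0.000728
  Frost: 0.07 × 0.03 × 0.025 = 0.0000525
  Bell: 0.17 × 0.0325 × 0.22 = 0.0012155
Normalizing constant = 0.0036412.
P(Arden | evidence) = 0.001136 / 0.0036412 ≈ 0.312.

0.312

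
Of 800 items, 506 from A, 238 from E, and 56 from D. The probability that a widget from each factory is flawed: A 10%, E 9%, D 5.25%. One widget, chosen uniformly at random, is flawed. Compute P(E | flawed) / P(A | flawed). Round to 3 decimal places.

Unnormalized posteriors (prior × likelihood):
  A: 0.6325 × 0.1 = 0.06325
  E: 0.2975 × 0.09 = 0.026775
  D: 0.07 × 0.0525 = 0.003675
Total = 0.0937.
The ratio is 0.026775 / 0.06325 (the normalizer cancels) = 0.423.

0.423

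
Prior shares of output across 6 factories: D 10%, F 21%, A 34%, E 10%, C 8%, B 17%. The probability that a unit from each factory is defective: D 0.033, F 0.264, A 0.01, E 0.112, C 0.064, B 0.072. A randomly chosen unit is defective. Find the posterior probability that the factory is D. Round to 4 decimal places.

0.0364

Unnormalized posteriors (prior × likelihood):
  D: 0.1 × 0.033 = 0.0033
  F: 0.21 × 0.264 = 0.05544
  A: 0.34 × 0.01 = 0.0034
  E: 0.1 × 0.112 = 0.0112
  C: 0.08 × 0.064 = 0.00512
  B: 0.17 × 0.072 = 0.01224
Total = 0.0907.
P(D | evidence) = 0.0033 / 0.0907 ≈ 0.0364.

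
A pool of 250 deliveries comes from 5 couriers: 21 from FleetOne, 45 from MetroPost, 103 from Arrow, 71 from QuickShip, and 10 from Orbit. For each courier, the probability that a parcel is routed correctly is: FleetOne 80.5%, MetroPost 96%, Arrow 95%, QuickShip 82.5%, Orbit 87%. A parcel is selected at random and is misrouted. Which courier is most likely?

QuickShip

Taking complements, P(misrouted | each) = FleetOne 0.195, MetroPost 0.04, Arrow 0.05, QuickShip 0.175, Orbit 0.13.
By Bayes' rule, posterior ∝ prior × likelihood:
  FleetOne: 0.084 × 0.195 = 0.01638
  MetroPost: 0.18 × 0.04 = 0.0072
  Arrow: 0.412 × 0.05 = 0.0206
  QuickShip: 0.284 × 0.175 = 0.0497
  Orbit: 0.04 × 0.13 = 0.0052
Normalizing constant = 0.09908.
Largest term belongs to QuickShip, so QuickShip is most probable.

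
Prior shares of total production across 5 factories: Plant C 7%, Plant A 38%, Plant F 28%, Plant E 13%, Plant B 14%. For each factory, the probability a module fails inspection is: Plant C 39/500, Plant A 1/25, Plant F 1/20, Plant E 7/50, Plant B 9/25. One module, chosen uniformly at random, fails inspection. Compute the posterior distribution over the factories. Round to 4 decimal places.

By Bayes' rule, posterior ∝ prior × likelihood:
  Plant C: 0.07 × 0.078 = 0.00546
  Plant A: 0.38 × 0.04 = 0.0152
  Plant F: 0.28 × 0.05 = 0.014
  Plant E: 0.13 × 0.14 = 0.0182
  Plant B: 0.14 × 0.36 = 0.0504
Normalizing constant = 0.10326.
P(Plant C | nonconforming) = 0.00546/0.10326 ≈ 0.0529
P(Plant A | nonconforming) = 0.0152/0.10326 ≈ 0.1472
P(Plant F | nonconforming) = 0.014/0.10326 ≈ 0.1356
P(Plant E | nonconforming) = 0.0182/0.10326 ≈ 0.1763
P(Plant B | nonconforming) = 0.0504/0.10326 ≈ 0.4881
(Check: 0.0529+0.1472+0.1356+0.1763+0.4881 = 1.0001.)

Plant C 0.0529, Plant A 0.1472, Plant F 0.1356, Plant E 0.1763, Plant B 0.4881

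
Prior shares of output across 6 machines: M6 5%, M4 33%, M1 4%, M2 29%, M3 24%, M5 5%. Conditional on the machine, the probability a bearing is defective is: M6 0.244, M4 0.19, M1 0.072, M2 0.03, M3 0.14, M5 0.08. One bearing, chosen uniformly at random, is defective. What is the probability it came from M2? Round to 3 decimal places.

By Bayes' rule, posterior ∝ prior × likelihood:
  M6: 0.05 × 0.244 = 0.0122
  M4: 0.33 × 0.19 = 0.0627
  M1: 0.04 × 0.072 = 0.00288
  M2: 0.29 × 0.03 = 0.0087
  M3: 0.24 × 0.14 = 0.0336
  M5: 0.05 × 0.08 = 0.004
Sum = 0.12408.
P(M2 | evidence) = 0.0087 / 0.12408 ≈ 0.070.

0.070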